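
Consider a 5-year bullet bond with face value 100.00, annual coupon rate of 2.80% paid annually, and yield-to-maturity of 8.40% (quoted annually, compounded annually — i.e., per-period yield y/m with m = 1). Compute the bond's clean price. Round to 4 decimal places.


Answer: Price = 77.8746

Derivation:
Coupon per period c = face * coupon_rate / m = 2.800000
Periods per year m = 1; per-period yield y/m = 0.084000
Number of cashflows N = 5
Cashflows (t years, CF_t, discount factor 1/(1+y/m)^(m*t), PV):
  t = 1.0000: CF_t = 2.800000, DF = 0.922509, PV = 2.583026
  t = 2.0000: CF_t = 2.800000, DF = 0.851023, PV = 2.382865
  t = 3.0000: CF_t = 2.800000, DF = 0.785077, PV = 2.198215
  t = 4.0000: CF_t = 2.800000, DF = 0.724241, PV = 2.027874
  t = 5.0000: CF_t = 102.800000, DF = 0.668119, PV = 68.682596
Price P = sum_t PV_t = 77.874576


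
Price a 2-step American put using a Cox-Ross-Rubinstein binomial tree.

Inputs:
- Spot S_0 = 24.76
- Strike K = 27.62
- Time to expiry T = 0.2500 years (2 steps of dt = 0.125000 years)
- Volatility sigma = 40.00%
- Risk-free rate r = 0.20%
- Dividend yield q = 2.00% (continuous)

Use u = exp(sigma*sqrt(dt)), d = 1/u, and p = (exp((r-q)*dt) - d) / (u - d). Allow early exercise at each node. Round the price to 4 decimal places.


dt = T/N = 0.125000
u = exp(sigma*sqrt(dt)) = 1.151910; d = 1/u = 0.868123
p = (exp((r-q)*dt) - d) / (u - d) = 0.456784
Discount per step: exp(-r*dt) = 0.999750
Stock lattice S(k, i) with i counting down-moves:
  k=0: S(0,0) = 24.7600
  k=1: S(1,0) = 28.5213; S(1,1) = 21.4947
  k=2: S(2,0) = 32.8540; S(2,1) = 24.7600; S(2,2) = 18.6601
Terminal payoffs V(N, i) = max(K - S_T, 0):
  V(2,0) = 0.000000; V(2,1) = 2.860000; V(2,2) = 8.959915
Backward induction: V(k, i) = exp(-r*dt) * [p * V(k+1, i) + (1-p) * V(k+1, i+1)]; then take max(V_cont, immediate exercise) for American.
  V(1,0) = exp(-r*dt) * [p*0.000000 + (1-p)*2.860000] = 1.553210; exercise = 0.000000; V(1,0) = max -> 1.553210
  V(1,1) = exp(-r*dt) * [p*2.860000 + (1-p)*8.959915] = 6.172029; exercise = 6.125263; V(1,1) = max -> 6.172029
  V(0,0) = exp(-r*dt) * [p*1.553210 + (1-p)*6.172029] = 4.061211; exercise = 2.860000; V(0,0) = max -> 4.061211

Answer: Price = V(0,0) = 4.0612


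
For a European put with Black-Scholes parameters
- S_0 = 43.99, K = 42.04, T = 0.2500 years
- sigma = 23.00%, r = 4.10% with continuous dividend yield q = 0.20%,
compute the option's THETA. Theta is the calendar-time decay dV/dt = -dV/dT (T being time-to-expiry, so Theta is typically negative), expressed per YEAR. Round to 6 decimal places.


Answer: Theta = -2.945121

Derivation:
d1 = 0.5365503422; d2 = 0.4215503422
phi(d1) = 0.3454588768; exp(-qT) = 0.9995001250; exp(-rT) = 0.9898023522
Theta = -S*exp(-qT)*phi(d1)*sigma/(2*sqrt(T)) + r*K*exp(-rT)*N(-d2) - q*S*exp(-qT)*N(-d1)
N(-d1) = 0.2957891266; N(-d2) = 0.3366766293; sqrt(T) = 0.5000000000
Term 1 = -43.9900 * 0.9995001250 * 0.3454588768 * 0.2300 / (2 * 0.5000000000) = -3.4935020901
Term 2 = 0.0410 * 42.0400 * 0.9898023522 * 0.3366766293 = 0.5743915154
Term 3 = -0.0020 * 43.9900 * 0.9995001250 * 0.2957891266 = -0.0260105188
Theta = -3.4935020901 + (0.5743915154) + (-0.0260105188) = -2.945121


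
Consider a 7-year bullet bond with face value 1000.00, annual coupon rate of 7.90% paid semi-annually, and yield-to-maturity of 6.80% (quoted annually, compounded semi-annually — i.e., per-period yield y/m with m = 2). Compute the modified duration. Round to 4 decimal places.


Coupon per period c = face * coupon_rate / m = 39.500000
Periods per year m = 2; per-period yield y/m = 0.034000
Number of cashflows N = 14
Cashflows (t years, CF_t, discount factor 1/(1+y/m)^(m*t), PV):
  t = 0.5000: CF_t = 39.500000, DF = 0.967118, PV = 38.201161
  t = 1.0000: CF_t = 39.500000, DF = 0.935317, PV = 36.945030
  t = 1.5000: CF_t = 39.500000, DF = 0.904562, PV = 35.730203
  t = 2.0000: CF_t = 39.500000, DF = 0.874818, PV = 34.555322
  t = 2.5000: CF_t = 39.500000, DF = 0.846052, PV = 33.419073
  t = 3.0000: CF_t = 39.500000, DF = 0.818233, PV = 32.320187
  t = 3.5000: CF_t = 39.500000, DF = 0.791327, PV = 31.257434
  t = 4.0000: CF_t = 39.500000, DF = 0.765307, PV = 30.229627
  t = 4.5000: CF_t = 39.500000, DF = 0.740142, PV = 29.235616
  t = 5.0000: CF_t = 39.500000, DF = 0.715805, PV = 28.274290
  t = 5.5000: CF_t = 39.500000, DF = 0.692268, PV = 27.344574
  t = 6.0000: CF_t = 39.500000, DF = 0.669505, PV = 26.445430
  t = 6.5000: CF_t = 39.500000, DF = 0.647490, PV = 25.575851
  t = 7.0000: CF_t = 1039.500000, DF = 0.626199, PV = 650.933992
Price P = sum_t PV_t = 1060.467788
First compute Macaulay numerator sum_t t * PV_t:
  t * PV_t at t = 0.5000: 19.100580
  t * PV_t at t = 1.0000: 36.945030
  t * PV_t at t = 1.5000: 53.595304
  t * PV_t at t = 2.0000: 69.110643
  t * PV_t at t = 2.5000: 83.547683
  t * PV_t at t = 3.0000: 96.960561
  t * PV_t at t = 3.5000: 109.401019
  t * PV_t at t = 4.0000: 120.918507
  t * PV_t at t = 4.5000: 131.560271
  t * PV_t at t = 5.0000: 141.371450
  t * PV_t at t = 5.5000: 150.395160
  t * PV_t at t = 6.0000: 158.672579
  t * PV_t at t = 6.5000: 166.243031
  t * PV_t at t = 7.0000: 4556.537943
Macaulay duration D = 5894.359761 / 1060.467788 = 5.558264
Modified duration = D / (1 + y/m) = 5.558264 / (1 + 0.034000) = 5.375497

Answer: Modified duration = 5.3755


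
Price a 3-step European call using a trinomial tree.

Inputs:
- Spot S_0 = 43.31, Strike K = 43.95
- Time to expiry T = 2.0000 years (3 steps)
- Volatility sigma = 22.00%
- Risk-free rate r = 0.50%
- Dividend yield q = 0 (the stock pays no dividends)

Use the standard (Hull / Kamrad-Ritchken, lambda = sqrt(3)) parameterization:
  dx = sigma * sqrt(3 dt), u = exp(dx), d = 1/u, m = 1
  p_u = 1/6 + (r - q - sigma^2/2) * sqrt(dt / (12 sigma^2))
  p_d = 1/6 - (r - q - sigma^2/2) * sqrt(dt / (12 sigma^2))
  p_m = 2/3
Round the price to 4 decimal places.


Answer: Price = V(0,0) = 4.8622

Derivation:
dt = T/N = 0.666667; dx = sigma*sqrt(3*dt) = 0.311127
u = exp(dx) = 1.364963; d = 1/u = 0.732621
p_u = 0.146096, p_m = 0.666667, p_d = 0.187237
Discount per step: exp(-r*dt) = 0.996672
Stock lattice S(k, j) with j the centered position index:
  k=0: S(0,+0) = 43.3100
  k=1: S(1,-1) = 31.7298; S(1,+0) = 43.3100; S(1,+1) = 59.1165
  k=2: S(2,-2) = 23.2459; S(2,-1) = 31.7298; S(2,+0) = 43.3100; S(2,+1) = 59.1165; S(2,+2) = 80.6918
  k=3: S(3,-3) = 17.0304; S(3,-2) = 23.2459; S(3,-1) = 31.7298; S(3,+0) = 43.3100; S(3,+1) = 59.1165; S(3,+2) = 80.6918; S(3,+3) = 110.1413
Terminal payoffs V(N, j) = max(S_T - K, 0):
  V(3,-3) = 0.000000; V(3,-2) = 0.000000; V(3,-1) = 0.000000; V(3,+0) = 0.000000; V(3,+1) = 15.166528; V(3,+2) = 36.741845; V(3,+3) = 66.191346
Backward induction: V(k, j) = exp(-r*dt) * [p_u * V(k+1, j+1) + p_m * V(k+1, j) + p_d * V(k+1, j-1)]
  V(2,-2) = exp(-r*dt) * [p_u*0.000000 + p_m*0.000000 + p_d*0.000000] = 0.000000
  V(2,-1) = exp(-r*dt) * [p_u*0.000000 + p_m*0.000000 + p_d*0.000000] = 0.000000
  V(2,+0) = exp(-r*dt) * [p_u*15.166528 + p_m*0.000000 + p_d*0.000000] = 2.208400
  V(2,+1) = exp(-r*dt) * [p_u*36.741845 + p_m*15.166528 + p_d*0.000000] = 15.427355
  V(2,+2) = exp(-r*dt) * [p_u*66.191346 + p_m*36.741845 + p_d*15.166528] = 36.881466
  V(1,-1) = exp(-r*dt) * [p_u*2.208400 + p_m*0.000000 + p_d*0.000000] = 0.321565
  V(1,+0) = exp(-r*dt) * [p_u*15.427355 + p_m*2.208400 + p_d*0.000000] = 3.713746
  V(1,+1) = exp(-r*dt) * [p_u*36.881466 + p_m*15.427355 + p_d*2.208400] = 16.033110
  V(0,+0) = exp(-r*dt) * [p_u*16.033110 + p_m*3.713746 + p_d*0.321565] = 4.862183


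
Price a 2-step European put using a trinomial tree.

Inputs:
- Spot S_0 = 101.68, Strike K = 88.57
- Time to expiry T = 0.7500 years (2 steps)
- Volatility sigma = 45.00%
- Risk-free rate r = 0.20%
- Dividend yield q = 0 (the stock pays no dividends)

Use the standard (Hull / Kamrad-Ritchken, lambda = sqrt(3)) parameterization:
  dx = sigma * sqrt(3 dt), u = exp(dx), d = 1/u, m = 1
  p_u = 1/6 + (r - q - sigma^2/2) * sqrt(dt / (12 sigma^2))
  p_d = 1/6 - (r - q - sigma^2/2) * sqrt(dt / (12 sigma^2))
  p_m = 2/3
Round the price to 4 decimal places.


dt = T/N = 0.375000; dx = sigma*sqrt(3*dt) = 0.477297
u = exp(dx) = 1.611712; d = 1/u = 0.620458
p_u = 0.127678, p_m = 0.666667, p_d = 0.205656
Discount per step: exp(-r*dt) = 0.999250
Stock lattice S(k, j) with j the centered position index:
  k=0: S(0,+0) = 101.6800
  k=1: S(1,-1) = 63.0882; S(1,+0) = 101.6800; S(1,+1) = 163.8789
  k=2: S(2,-2) = 39.1436; S(2,-1) = 63.0882; S(2,+0) = 101.6800; S(2,+1) = 163.8789; S(2,+2) = 264.1256
Terminal payoffs V(N, j) = max(K - S_T, 0):
  V(2,-2) = 49.426418; V(2,-1) = 25.481812; V(2,+0) = 0.000000; V(2,+1) = 0.000000; V(2,+2) = 0.000000
Backward induction: V(k, j) = exp(-r*dt) * [p_u * V(k+1, j+1) + p_m * V(k+1, j) + p_d * V(k+1, j-1)]
  V(1,-1) = exp(-r*dt) * [p_u*0.000000 + p_m*25.481812 + p_d*49.426418] = 27.132345
  V(1,+0) = exp(-r*dt) * [p_u*0.000000 + p_m*0.000000 + p_d*25.481812] = 5.236552
  V(1,+1) = exp(-r*dt) * [p_u*0.000000 + p_m*0.000000 + p_d*0.000000] = 0.000000
  V(0,+0) = exp(-r*dt) * [p_u*0.000000 + p_m*5.236552 + p_d*27.132345] = 9.064157

Answer: Price = V(0,0) = 9.0642


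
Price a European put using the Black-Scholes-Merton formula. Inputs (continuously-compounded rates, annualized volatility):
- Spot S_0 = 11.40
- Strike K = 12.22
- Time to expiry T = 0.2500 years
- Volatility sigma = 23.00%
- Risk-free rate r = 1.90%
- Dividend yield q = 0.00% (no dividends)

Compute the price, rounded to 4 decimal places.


d1 = (ln(S/K) + (r - q + 0.5*sigma^2) * T) / (sigma * sqrt(T)) = -0.50520086
d2 = d1 - sigma * sqrt(T) = -0.62020086
exp(-rT) = 0.99526126; exp(-qT) = 1.00000000
P = K * exp(-rT) * N(-d2) - S_0 * exp(-qT) * N(-d1)
N(-d1) = 0.69329112; N(-d2) = 0.73243722
P = 12.2200 * 0.99526126 * 0.73243722 - 11.4000 * 1.00000000 * 0.69329112 = 1.0045

Answer: Price = 1.0045


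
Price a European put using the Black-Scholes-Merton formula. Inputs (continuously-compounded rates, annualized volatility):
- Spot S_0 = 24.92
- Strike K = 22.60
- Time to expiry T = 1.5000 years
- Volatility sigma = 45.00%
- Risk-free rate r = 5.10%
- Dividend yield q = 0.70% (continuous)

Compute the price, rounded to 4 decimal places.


d1 = (ln(S/K) + (r - q + 0.5*sigma^2) * T) / (sigma * sqrt(T)) = 0.57262863
d2 = d1 - sigma * sqrt(T) = 0.02149343
exp(-rT) = 0.92635291; exp(-qT) = 0.98955493
P = K * exp(-rT) * N(-d2) - S_0 * exp(-qT) * N(-d1)
N(-d1) = 0.28344809; N(-d2) = 0.49142602
P = 22.6000 * 0.92635291 * 0.49142602 - 24.9200 * 0.98955493 * 0.28344809 = 3.2985

Answer: Price = 3.2985


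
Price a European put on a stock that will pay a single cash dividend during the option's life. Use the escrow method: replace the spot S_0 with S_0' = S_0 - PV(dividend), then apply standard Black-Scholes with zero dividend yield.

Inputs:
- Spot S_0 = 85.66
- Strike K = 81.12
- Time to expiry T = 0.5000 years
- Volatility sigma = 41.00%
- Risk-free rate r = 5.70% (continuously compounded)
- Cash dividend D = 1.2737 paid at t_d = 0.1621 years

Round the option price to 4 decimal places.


Answer: Price = 6.8849

Derivation:
PV(D) = D * exp(-r * t_d) = 1.2737 * 0.99080285 = 1.26198560
S_0' = S_0 - PV(D) = 85.6600 - 1.26198560 = 84.39801440
d1 = (ln(S_0'/K) + (r + sigma^2/2)*T) / (sigma*sqrt(T)) = 0.37990376
d2 = d1 - sigma*sqrt(T) = 0.08998998
exp(-rT) = 0.97190229
N(-d1) = 0.35200843; N(-d2) = 0.46414759
P = K * exp(-rT) * N(-d2) - S_0' * N(-d1) = 81.1200 * 0.97190229 * 0.46414759 - 84.39801440 * 0.35200843 = 6.8849


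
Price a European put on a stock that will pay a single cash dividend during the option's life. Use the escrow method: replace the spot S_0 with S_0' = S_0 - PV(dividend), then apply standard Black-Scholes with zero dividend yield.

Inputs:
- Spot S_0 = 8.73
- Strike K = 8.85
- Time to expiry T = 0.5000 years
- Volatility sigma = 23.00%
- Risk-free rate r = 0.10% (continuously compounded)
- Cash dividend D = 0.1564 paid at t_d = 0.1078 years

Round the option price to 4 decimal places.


Answer: Price = 0.7108

Derivation:
PV(D) = D * exp(-r * t_d) = 0.1564 * 0.99989221 = 0.15638314
S_0' = S_0 - PV(D) = 8.7300 - 0.15638314 = 8.57361686
d1 = (ln(S_0'/K) + (r + sigma^2/2)*T) / (sigma*sqrt(T)) = -0.11069467
d2 = d1 - sigma*sqrt(T) = -0.27332923
exp(-rT) = 0.99950012
N(-d1) = 0.54407076; N(-d2) = 0.60769992
P = K * exp(-rT) * N(-d2) - S_0' * N(-d1) = 8.8500 * 0.99950012 * 0.60769992 - 8.57361686 * 0.54407076 = 0.7108


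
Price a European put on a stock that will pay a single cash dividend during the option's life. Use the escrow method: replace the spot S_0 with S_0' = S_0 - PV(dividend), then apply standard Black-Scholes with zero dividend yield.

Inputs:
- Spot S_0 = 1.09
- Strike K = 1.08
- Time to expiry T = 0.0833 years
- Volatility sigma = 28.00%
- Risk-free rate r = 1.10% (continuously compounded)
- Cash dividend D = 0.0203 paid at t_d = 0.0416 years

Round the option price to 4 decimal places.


Answer: Price = 0.0395

Derivation:
PV(D) = D * exp(-r * t_d) = 0.0203 * 0.99954250 = 0.02029071
S_0' = S_0 - PV(D) = 1.0900 - 0.02029071 = 1.06970929
d1 = (ln(S_0'/K) + (r + sigma^2/2)*T) / (sigma*sqrt(T)) = -0.06672778
d2 = d1 - sigma*sqrt(T) = -0.14754066
exp(-rT) = 0.99908412
N(-d1) = 0.52660079; N(-d2) = 0.55864735
P = K * exp(-rT) * N(-d2) - S_0' * N(-d1) = 1.0800 * 0.99908412 * 0.55864735 - 1.06970929 * 0.52660079 = 0.0395


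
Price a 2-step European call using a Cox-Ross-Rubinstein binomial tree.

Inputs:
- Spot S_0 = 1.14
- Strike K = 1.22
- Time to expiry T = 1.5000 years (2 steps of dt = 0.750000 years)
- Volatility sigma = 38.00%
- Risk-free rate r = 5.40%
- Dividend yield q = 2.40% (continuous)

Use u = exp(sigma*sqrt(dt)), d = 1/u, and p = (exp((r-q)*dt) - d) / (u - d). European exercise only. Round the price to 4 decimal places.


Answer: Price = V(0,0) = 0.1853

Derivation:
dt = T/N = 0.750000
u = exp(sigma*sqrt(dt)) = 1.389702; d = 1/u = 0.719579
p = (exp((r-q)*dt) - d) / (u - d) = 0.452419
Discount per step: exp(-r*dt) = 0.960309
Stock lattice S(k, i) with i counting down-moves:
  k=0: S(0,0) = 1.1400
  k=1: S(1,0) = 1.5843; S(1,1) = 0.8203
  k=2: S(2,0) = 2.2017; S(2,1) = 1.1400; S(2,2) = 0.5903
Terminal payoffs V(N, i) = max(S_T - K, 0):
  V(2,0) = 0.981651; V(2,1) = 0.000000; V(2,2) = 0.000000
Backward induction: V(k, i) = exp(-r*dt) * [p * V(k+1, i) + (1-p) * V(k+1, i+1)].
  V(1,0) = exp(-r*dt) * [p*0.981651 + (1-p)*0.000000] = 0.426490
  V(1,1) = exp(-r*dt) * [p*0.000000 + (1-p)*0.000000] = 0.000000
  V(0,0) = exp(-r*dt) * [p*0.426490 + (1-p)*0.000000] = 0.185294


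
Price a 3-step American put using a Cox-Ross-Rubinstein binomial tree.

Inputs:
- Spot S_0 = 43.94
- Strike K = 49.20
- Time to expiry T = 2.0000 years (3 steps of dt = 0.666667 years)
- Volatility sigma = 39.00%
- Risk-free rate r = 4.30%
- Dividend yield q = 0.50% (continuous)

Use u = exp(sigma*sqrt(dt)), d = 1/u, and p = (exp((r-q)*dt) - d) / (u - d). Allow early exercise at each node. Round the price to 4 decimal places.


dt = T/N = 0.666667
u = exp(sigma*sqrt(dt)) = 1.374972; d = 1/u = 0.727287
p = (exp((r-q)*dt) - d) / (u - d) = 0.460671
Discount per step: exp(-r*dt) = 0.971740
Stock lattice S(k, i) with i counting down-moves:
  k=0: S(0,0) = 43.9400
  k=1: S(1,0) = 60.4163; S(1,1) = 31.9570
  k=2: S(2,0) = 83.0707; S(2,1) = 43.9400; S(2,2) = 23.2419
  k=3: S(3,0) = 114.2200; S(3,1) = 60.4163; S(3,2) = 31.9570; S(3,3) = 16.9036
Terminal payoffs V(N, i) = max(K - S_T, 0):
  V(3,0) = 0.000000; V(3,1) = 0.000000; V(3,2) = 17.242995; V(3,3) = 32.296443
Backward induction: V(k, i) = exp(-r*dt) * [p * V(k+1, i) + (1-p) * V(k+1, i+1)]; then take max(V_cont, immediate exercise) for American.
  V(2,0) = exp(-r*dt) * [p*0.000000 + (1-p)*0.000000] = 0.000000; exercise = 0.000000; V(2,0) = max -> 0.000000
  V(2,1) = exp(-r*dt) * [p*0.000000 + (1-p)*17.242995] = 9.036845; exercise = 5.260000; V(2,1) = max -> 9.036845
  V(2,2) = exp(-r*dt) * [p*17.242995 + (1-p)*32.296443] = 24.645044; exercise = 25.958076; V(2,2) = max -> 25.958076
  V(1,0) = exp(-r*dt) * [p*0.000000 + (1-p)*9.036845] = 4.736101; exercise = 0.000000; V(1,0) = max -> 4.736101
  V(1,1) = exp(-r*dt) * [p*9.036845 + (1-p)*25.958076] = 17.649679; exercise = 17.242995; V(1,1) = max -> 17.649679
  V(0,0) = exp(-r*dt) * [p*4.736101 + (1-p)*17.649679] = 11.370110; exercise = 5.260000; V(0,0) = max -> 11.370110

Answer: Price = V(0,0) = 11.3701


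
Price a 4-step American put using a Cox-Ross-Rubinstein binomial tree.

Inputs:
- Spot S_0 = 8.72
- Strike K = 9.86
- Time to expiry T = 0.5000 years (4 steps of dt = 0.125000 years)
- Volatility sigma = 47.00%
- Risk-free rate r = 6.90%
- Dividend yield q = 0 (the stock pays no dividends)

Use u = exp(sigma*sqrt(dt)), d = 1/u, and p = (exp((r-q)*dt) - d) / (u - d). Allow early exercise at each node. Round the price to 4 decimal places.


Answer: Price = V(0,0) = 1.7689

Derivation:
dt = T/N = 0.125000
u = exp(sigma*sqrt(dt)) = 1.180774; d = 1/u = 0.846902
p = (exp((r-q)*dt) - d) / (u - d) = 0.484498
Discount per step: exp(-r*dt) = 0.991412
Stock lattice S(k, i) with i counting down-moves:
  k=0: S(0,0) = 8.7200
  k=1: S(1,0) = 10.2963; S(1,1) = 7.3850
  k=2: S(2,0) = 12.1577; S(2,1) = 8.7200; S(2,2) = 6.2544
  k=3: S(3,0) = 14.3554; S(3,1) = 10.2963; S(3,2) = 7.3850; S(3,3) = 5.2968
  k=4: S(4,0) = 16.9505; S(4,1) = 12.1577; S(4,2) = 8.7200; S(4,3) = 6.2544; S(4,4) = 4.4859
Terminal payoffs V(N, i) = max(K - S_T, 0):
  V(4,0) = 0.000000; V(4,1) = 0.000000; V(4,2) = 1.140000; V(4,3) = 3.605639; V(4,4) = 5.374101
Backward induction: V(k, i) = exp(-r*dt) * [p * V(k+1, i) + (1-p) * V(k+1, i+1)]; then take max(V_cont, immediate exercise) for American.
  V(3,0) = exp(-r*dt) * [p*0.000000 + (1-p)*0.000000] = 0.000000; exercise = 0.000000; V(3,0) = max -> 0.000000
  V(3,1) = exp(-r*dt) * [p*0.000000 + (1-p)*1.140000] = 0.582626; exercise = 0.000000; V(3,1) = max -> 0.582626
  V(3,2) = exp(-r*dt) * [p*1.140000 + (1-p)*3.605639] = 2.390336; exercise = 2.475013; V(3,2) = max -> 2.475013
  V(3,3) = exp(-r*dt) * [p*3.605639 + (1-p)*5.374101] = 4.478491; exercise = 4.563168; V(3,3) = max -> 4.563168
  V(2,0) = exp(-r*dt) * [p*0.000000 + (1-p)*0.582626] = 0.297765; exercise = 0.000000; V(2,0) = max -> 0.297765
  V(2,1) = exp(-r*dt) * [p*0.582626 + (1-p)*2.475013] = 1.544774; exercise = 1.140000; V(2,1) = max -> 1.544774
  V(2,2) = exp(-r*dt) * [p*2.475013 + (1-p)*4.563168] = 3.520962; exercise = 3.605639; V(2,2) = max -> 3.605639
  V(1,0) = exp(-r*dt) * [p*0.297765 + (1-p)*1.544774] = 0.932523; exercise = 0.000000; V(1,0) = max -> 0.932523
  V(1,1) = exp(-r*dt) * [p*1.544774 + (1-p)*3.605639] = 2.584764; exercise = 2.475013; V(1,1) = max -> 2.584764
  V(0,0) = exp(-r*dt) * [p*0.932523 + (1-p)*2.584764] = 1.768934; exercise = 1.140000; V(0,0) = max -> 1.768934


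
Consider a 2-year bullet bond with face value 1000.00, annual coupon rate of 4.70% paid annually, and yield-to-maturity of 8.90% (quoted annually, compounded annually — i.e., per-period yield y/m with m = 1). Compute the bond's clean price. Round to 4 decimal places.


Answer: Price = 926.0170

Derivation:
Coupon per period c = face * coupon_rate / m = 47.000000
Periods per year m = 1; per-period yield y/m = 0.089000
Number of cashflows N = 2
Cashflows (t years, CF_t, discount factor 1/(1+y/m)^(m*t), PV):
  t = 1.0000: CF_t = 47.000000, DF = 0.918274, PV = 43.158861
  t = 2.0000: CF_t = 1047.000000, DF = 0.843226, PV = 882.858133
Price P = sum_t PV_t = 926.016994


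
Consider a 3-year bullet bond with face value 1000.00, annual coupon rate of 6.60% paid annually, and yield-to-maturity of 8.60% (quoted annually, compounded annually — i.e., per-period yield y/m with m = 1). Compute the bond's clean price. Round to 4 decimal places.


Coupon per period c = face * coupon_rate / m = 66.000000
Periods per year m = 1; per-period yield y/m = 0.086000
Number of cashflows N = 3
Cashflows (t years, CF_t, discount factor 1/(1+y/m)^(m*t), PV):
  t = 1.0000: CF_t = 66.000000, DF = 0.920810, PV = 60.773481
  t = 2.0000: CF_t = 66.000000, DF = 0.847892, PV = 55.960848
  t = 3.0000: CF_t = 1066.000000, DF = 0.780747, PV = 832.276685
Price P = sum_t PV_t = 949.011014

Answer: Price = 949.0110


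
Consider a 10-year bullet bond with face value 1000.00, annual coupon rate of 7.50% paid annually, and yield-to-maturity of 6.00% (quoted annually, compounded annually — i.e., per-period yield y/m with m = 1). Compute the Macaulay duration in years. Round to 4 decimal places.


Answer: Macaulay duration = 7.5253 years

Derivation:
Coupon per period c = face * coupon_rate / m = 75.000000
Periods per year m = 1; per-period yield y/m = 0.060000
Number of cashflows N = 10
Cashflows (t years, CF_t, discount factor 1/(1+y/m)^(m*t), PV):
  t = 1.0000: CF_t = 75.000000, DF = 0.943396, PV = 70.754717
  t = 2.0000: CF_t = 75.000000, DF = 0.889996, PV = 66.749733
  t = 3.0000: CF_t = 75.000000, DF = 0.839619, PV = 62.971446
  t = 4.0000: CF_t = 75.000000, DF = 0.792094, PV = 59.407025
  t = 5.0000: CF_t = 75.000000, DF = 0.747258, PV = 56.044363
  t = 6.0000: CF_t = 75.000000, DF = 0.704961, PV = 52.872041
  t = 7.0000: CF_t = 75.000000, DF = 0.665057, PV = 49.879284
  t = 8.0000: CF_t = 75.000000, DF = 0.627412, PV = 47.055928
  t = 9.0000: CF_t = 75.000000, DF = 0.591898, PV = 44.392385
  t = 10.0000: CF_t = 1075.000000, DF = 0.558395, PV = 600.274385
Price P = sum_t PV_t = 1110.401306
Macaulay numerator sum_t t * PV_t:
  t * PV_t at t = 1.0000: 70.754717
  t * PV_t at t = 2.0000: 133.499466
  t * PV_t at t = 3.0000: 188.914339
  t * PV_t at t = 4.0000: 237.628099
  t * PV_t at t = 5.0000: 280.221815
  t * PV_t at t = 6.0000: 317.232243
  t * PV_t at t = 7.0000: 349.154985
  t * PV_t at t = 8.0000: 376.447423
  t * PV_t at t = 9.0000: 399.531463
  t * PV_t at t = 10.0000: 6002.743852
Macaulay duration D = (sum_t t * PV_t) / P = 8356.128401 / 1110.401306 = 7.525323


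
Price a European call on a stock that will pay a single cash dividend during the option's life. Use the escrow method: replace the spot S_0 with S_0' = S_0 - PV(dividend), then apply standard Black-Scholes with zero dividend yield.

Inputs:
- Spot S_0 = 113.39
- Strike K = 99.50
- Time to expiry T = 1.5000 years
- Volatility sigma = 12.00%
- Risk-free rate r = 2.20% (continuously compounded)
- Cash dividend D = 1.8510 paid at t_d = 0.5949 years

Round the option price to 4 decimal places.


PV(D) = D * exp(-r * t_d) = 1.8510 * 0.98699747 = 1.82693232
S_0' = S_0 - PV(D) = 113.3900 - 1.82693232 = 111.56306768
d1 = (ln(S_0'/K) + (r + sigma^2/2)*T) / (sigma*sqrt(T)) = 1.07663522
d2 = d1 - sigma*sqrt(T) = 0.92966584
exp(-rT) = 0.96753856
N(d1) = 0.85917837; N(d2) = 0.82372794
C = S_0' * N(d1) - K * exp(-rT) * N(d2) = 111.56306768 * 0.85917837 - 99.5000 * 0.96753856 * 0.82372794 = 16.5522

Answer: Price = 16.5522


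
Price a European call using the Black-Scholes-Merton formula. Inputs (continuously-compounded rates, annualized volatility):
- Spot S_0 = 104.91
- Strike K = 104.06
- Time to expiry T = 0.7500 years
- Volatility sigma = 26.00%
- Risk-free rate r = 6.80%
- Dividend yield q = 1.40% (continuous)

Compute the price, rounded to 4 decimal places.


d1 = (ln(S/K) + (r - q + 0.5*sigma^2) * T) / (sigma * sqrt(T)) = 0.32857974
d2 = d1 - sigma * sqrt(T) = 0.10341313
exp(-rT) = 0.95027867; exp(-qT) = 0.98955493
C = S_0 * exp(-qT) * N(d1) - K * exp(-rT) * N(d2)
N(d1) = 0.62876332; N(d2) = 0.54118245
C = 104.9100 * 0.98955493 * 0.62876332 - 104.0600 * 0.95027867 * 0.54118245 = 11.7592

Answer: Price = 11.7592


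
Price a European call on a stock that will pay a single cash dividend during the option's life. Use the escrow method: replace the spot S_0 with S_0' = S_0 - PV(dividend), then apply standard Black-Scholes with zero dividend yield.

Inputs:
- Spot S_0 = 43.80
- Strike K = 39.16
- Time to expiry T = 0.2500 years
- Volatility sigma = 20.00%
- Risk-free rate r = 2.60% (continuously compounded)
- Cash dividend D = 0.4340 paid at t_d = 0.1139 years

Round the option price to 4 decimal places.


Answer: Price = 4.7508

Derivation:
PV(D) = D * exp(-r * t_d) = 0.4340 * 0.99704298 = 0.43271665
S_0' = S_0 - PV(D) = 43.8000 - 0.43271665 = 43.36728335
d1 = (ln(S_0'/K) + (r + sigma^2/2)*T) / (sigma*sqrt(T)) = 1.13549499
d2 = d1 - sigma*sqrt(T) = 1.03549499
exp(-rT) = 0.99352108
N(d1) = 0.87191601; N(d2) = 0.84978110
C = S_0' * N(d1) - K * exp(-rT) * N(d2) = 43.36728335 * 0.87191601 - 39.1600 * 0.99352108 * 0.84978110 = 4.7508


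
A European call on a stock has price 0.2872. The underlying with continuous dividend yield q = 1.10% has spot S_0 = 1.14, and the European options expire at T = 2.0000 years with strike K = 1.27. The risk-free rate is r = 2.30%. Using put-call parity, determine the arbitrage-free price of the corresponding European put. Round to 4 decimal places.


Put-call parity: C - P = S_0 * exp(-qT) - K * exp(-rT).
S_0 * exp(-qT) = 1.1400 * 0.97824024 = 1.11519387
K * exp(-rT) = 1.2700 * 0.95504196 = 1.21290329
P = C - S*exp(-qT) + K*exp(-rT)
P = 0.2872 - 1.11519387 + 1.21290329 = 0.3849

Answer: Put price = 0.3849


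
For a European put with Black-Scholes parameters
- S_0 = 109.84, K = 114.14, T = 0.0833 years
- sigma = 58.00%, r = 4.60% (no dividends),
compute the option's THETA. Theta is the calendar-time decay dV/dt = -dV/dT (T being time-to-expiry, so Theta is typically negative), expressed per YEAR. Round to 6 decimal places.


d1 = -0.1228099069; d2 = -0.2902079953
phi(d1) = 0.3959451174; exp(-qT) = 1.0000000000; exp(-rT) = 0.9961755320
Theta = -S*exp(-qT)*phi(d1)*sigma/(2*sqrt(T)) + r*K*exp(-rT)*N(-d2) - q*S*exp(-qT)*N(-d1)
N(-d1) = 0.5488711855; N(-d2) = 0.6141714400; sqrt(T) = 0.2886173938
Term 1 = -109.8400 * 1.0000000000 * 0.3959451174 * 0.5800 / (2 * 0.2886173938) = -43.6989511462
Term 2 = 0.0460 * 114.1400 * 0.9961755320 * 0.6141714400 = 3.2123376471
Term 3 = 0 (no dividend yield, q = 0)
Theta = -43.6989511462 + (3.2123376471) + (0.0000000000) = -40.486613

Answer: Theta = -40.486613


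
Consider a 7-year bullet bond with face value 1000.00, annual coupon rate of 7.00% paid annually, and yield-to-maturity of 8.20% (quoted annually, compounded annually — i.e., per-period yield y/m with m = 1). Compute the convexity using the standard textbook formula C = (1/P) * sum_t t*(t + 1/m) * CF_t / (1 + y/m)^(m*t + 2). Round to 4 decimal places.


Coupon per period c = face * coupon_rate / m = 70.000000
Periods per year m = 1; per-period yield y/m = 0.082000
Number of cashflows N = 7
Cashflows (t years, CF_t, discount factor 1/(1+y/m)^(m*t), PV):
  t = 1.0000: CF_t = 70.000000, DF = 0.924214, PV = 64.695009
  t = 2.0000: CF_t = 70.000000, DF = 0.854172, PV = 59.792060
  t = 3.0000: CF_t = 70.000000, DF = 0.789438, PV = 55.260684
  t = 4.0000: CF_t = 70.000000, DF = 0.729610, PV = 51.072721
  t = 5.0000: CF_t = 70.000000, DF = 0.674316, PV = 47.202145
  t = 6.0000: CF_t = 70.000000, DF = 0.623213, PV = 43.624903
  t = 7.0000: CF_t = 1070.000000, DF = 0.575982, PV = 616.301113
Price P = sum_t PV_t = 937.948636
Convexity numerator sum_t t*(t + 1/m) * CF_t / (1+y/m)^(m*t + 2):
  t = 1.0000: term = 110.521368
  t = 2.0000: term = 306.436326
  t = 3.0000: term = 566.425742
  t = 4.0000: term = 872.498062
  t = 5.0000: term = 1209.562933
  t = 6.0000: term = 1565.053702
  t = 7.0000: term = 29479.930665
Convexity = (1/P) * sum = 34110.428799 / 937.948636 = 36.367054

Answer: Convexity = 36.3671


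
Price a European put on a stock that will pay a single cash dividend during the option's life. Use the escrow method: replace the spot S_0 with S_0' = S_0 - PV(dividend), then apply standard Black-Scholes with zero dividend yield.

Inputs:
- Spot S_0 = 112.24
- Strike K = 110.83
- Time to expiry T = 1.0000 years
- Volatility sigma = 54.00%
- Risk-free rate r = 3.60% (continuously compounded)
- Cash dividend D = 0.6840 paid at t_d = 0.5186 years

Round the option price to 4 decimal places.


Answer: Price = 20.9925

Derivation:
PV(D) = D * exp(-r * t_d) = 0.6840 * 0.98150360 = 0.67134846
S_0' = S_0 - PV(D) = 112.2400 - 0.67134846 = 111.56865154
d1 = (ln(S_0'/K) + (r + sigma^2/2)*T) / (sigma*sqrt(T)) = 0.34896780
d2 = d1 - sigma*sqrt(T) = -0.19103220
exp(-rT) = 0.96464029
N(-d1) = 0.36355674; N(-d2) = 0.57574982
P = K * exp(-rT) * N(-d2) - S_0' * N(-d1) = 110.8300 * 0.96464029 * 0.57574982 - 111.56865154 * 0.36355674 = 20.9925


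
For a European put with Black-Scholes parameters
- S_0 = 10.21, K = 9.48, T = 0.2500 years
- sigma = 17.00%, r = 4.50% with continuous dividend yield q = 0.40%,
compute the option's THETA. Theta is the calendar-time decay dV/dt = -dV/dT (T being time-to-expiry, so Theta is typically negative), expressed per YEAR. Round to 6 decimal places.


Answer: Theta = -0.338599

Derivation:
d1 = 1.0358331283; d2 = 0.9508331283
phi(d1) = 0.2333038336; exp(-qT) = 0.9990004998; exp(-rT) = 0.9888130446
Theta = -S*exp(-qT)*phi(d1)*sigma/(2*sqrt(T)) + r*K*exp(-rT)*N(-d2) - q*S*exp(-qT)*N(-d1)
N(-d1) = 0.1501399997; N(-d2) = 0.1708445463; sqrt(T) = 0.5000000000
Term 1 = -10.2100 * 0.9990004998 * 0.2333038336 * 0.1700 / (2 * 0.5000000000) = -0.4045407209
Term 2 = 0.0450 * 9.4800 * 0.9888130446 * 0.1708445463 = 0.0720669526
Term 3 = -0.0040 * 10.2100 * 0.9990004998 * 0.1501399997 = -0.0061255889
Theta = -0.4045407209 + (0.0720669526) + (-0.0061255889) = -0.338599


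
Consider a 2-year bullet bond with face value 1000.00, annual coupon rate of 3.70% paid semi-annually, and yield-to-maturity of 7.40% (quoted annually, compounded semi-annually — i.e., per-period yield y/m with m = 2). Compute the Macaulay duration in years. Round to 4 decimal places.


Answer: Macaulay duration = 1.9440 years

Derivation:
Coupon per period c = face * coupon_rate / m = 18.500000
Periods per year m = 2; per-period yield y/m = 0.037000
Number of cashflows N = 4
Cashflows (t years, CF_t, discount factor 1/(1+y/m)^(m*t), PV):
  t = 0.5000: CF_t = 18.500000, DF = 0.964320, PV = 17.839923
  t = 1.0000: CF_t = 18.500000, DF = 0.929913, PV = 17.203397
  t = 1.5000: CF_t = 18.500000, DF = 0.896734, PV = 16.589583
  t = 2.0000: CF_t = 1018.500000, DF = 0.864739, PV = 880.736526
Price P = sum_t PV_t = 932.369429
Macaulay numerator sum_t t * PV_t:
  t * PV_t at t = 0.5000: 8.919961
  t * PV_t at t = 1.0000: 17.203397
  t * PV_t at t = 1.5000: 24.884374
  t * PV_t at t = 2.0000: 1761.473052
Macaulay duration D = (sum_t t * PV_t) / P = 1812.480784 / 932.369429 = 1.943951


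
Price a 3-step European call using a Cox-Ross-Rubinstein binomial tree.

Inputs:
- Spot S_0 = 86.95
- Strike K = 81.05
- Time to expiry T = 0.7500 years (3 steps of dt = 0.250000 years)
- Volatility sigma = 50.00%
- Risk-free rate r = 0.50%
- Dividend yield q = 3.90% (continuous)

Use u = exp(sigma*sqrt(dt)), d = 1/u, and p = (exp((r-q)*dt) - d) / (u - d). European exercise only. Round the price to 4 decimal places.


dt = T/N = 0.250000
u = exp(sigma*sqrt(dt)) = 1.284025; d = 1/u = 0.778801
p = (exp((r-q)*dt) - d) / (u - d) = 0.421071
Discount per step: exp(-r*dt) = 0.998751
Stock lattice S(k, i) with i counting down-moves:
  k=0: S(0,0) = 86.9500
  k=1: S(1,0) = 111.6460; S(1,1) = 67.7167
  k=2: S(2,0) = 143.3563; S(2,1) = 86.9500; S(2,2) = 52.7378
  k=3: S(3,0) = 184.0732; S(3,1) = 111.6460; S(3,2) = 67.7167; S(3,3) = 41.0723
Terminal payoffs V(N, i) = max(S_T - K, 0):
  V(3,0) = 103.023151; V(3,1) = 30.596010; V(3,2) = 0.000000; V(3,3) = 0.000000
Backward induction: V(k, i) = exp(-r*dt) * [p * V(k+1, i) + (1-p) * V(k+1, i+1)].
  V(2,0) = exp(-r*dt) * [p*103.023151 + (1-p)*30.596010] = 61.016631
  V(2,1) = exp(-r*dt) * [p*30.596010 + (1-p)*0.000000] = 12.866987
  V(2,2) = exp(-r*dt) * [p*0.000000 + (1-p)*0.000000] = 0.000000
  V(1,0) = exp(-r*dt) * [p*61.016631 + (1-p)*12.866987] = 33.099986
  V(1,1) = exp(-r*dt) * [p*12.866987 + (1-p)*0.000000] = 5.411142
  V(0,0) = exp(-r*dt) * [p*33.099986 + (1-p)*5.411142] = 17.048775

Answer: Price = V(0,0) = 17.0488


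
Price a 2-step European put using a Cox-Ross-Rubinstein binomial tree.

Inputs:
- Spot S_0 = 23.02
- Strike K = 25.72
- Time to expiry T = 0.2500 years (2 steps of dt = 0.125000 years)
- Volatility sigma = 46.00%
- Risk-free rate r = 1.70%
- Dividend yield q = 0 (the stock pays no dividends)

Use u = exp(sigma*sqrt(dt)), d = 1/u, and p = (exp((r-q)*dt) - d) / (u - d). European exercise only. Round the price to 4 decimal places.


Answer: Price = V(0,0) = 3.9202

Derivation:
dt = T/N = 0.125000
u = exp(sigma*sqrt(dt)) = 1.176607; d = 1/u = 0.849902
p = (exp((r-q)*dt) - d) / (u - d) = 0.465942
Discount per step: exp(-r*dt) = 0.997877
Stock lattice S(k, i) with i counting down-moves:
  k=0: S(0,0) = 23.0200
  k=1: S(1,0) = 27.0855; S(1,1) = 19.5647
  k=2: S(2,0) = 31.8690; S(2,1) = 23.0200; S(2,2) = 16.6281
Terminal payoffs V(N, i) = max(K - S_T, 0):
  V(2,0) = 0.000000; V(2,1) = 2.700000; V(2,2) = 9.091896
Backward induction: V(k, i) = exp(-r*dt) * [p * V(k+1, i) + (1-p) * V(k+1, i+1)].
  V(1,0) = exp(-r*dt) * [p*0.000000 + (1-p)*2.700000] = 1.438896
  V(1,1) = exp(-r*dt) * [p*2.700000 + (1-p)*9.091896] = 6.100665
  V(0,0) = exp(-r*dt) * [p*1.438896 + (1-p)*6.100665] = 3.920212


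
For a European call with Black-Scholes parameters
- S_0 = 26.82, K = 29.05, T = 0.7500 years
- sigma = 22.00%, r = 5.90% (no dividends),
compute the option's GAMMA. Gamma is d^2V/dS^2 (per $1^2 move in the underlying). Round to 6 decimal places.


d1 = -0.0916968978; d2 = -0.2822224866
phi(d1) = 0.3972685837; exp(-qT) = 1.0000000000; exp(-rT) = 0.9567147489
Gamma = exp(-qT) * phi(d1) / (S * sigma * sqrt(T)) = 1.0000000000 * 0.3972685837 / (26.8200 * 0.2200 * 0.8660254038) = 0.077745

Answer: Gamma = 0.077745


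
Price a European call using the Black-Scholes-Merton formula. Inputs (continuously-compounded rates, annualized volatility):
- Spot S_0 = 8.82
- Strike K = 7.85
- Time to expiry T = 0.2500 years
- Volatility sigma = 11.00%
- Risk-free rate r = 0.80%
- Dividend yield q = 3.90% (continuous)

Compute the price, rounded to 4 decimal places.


Answer: Price = 0.9042

Derivation:
d1 = (ln(S/K) + (r - q + 0.5*sigma^2) * T) / (sigma * sqrt(T)) = 2.00492433
d2 = d1 - sigma * sqrt(T) = 1.94992433
exp(-rT) = 0.99800200; exp(-qT) = 0.99029738
C = S_0 * exp(-qT) * N(d1) - K * exp(-rT) * N(d2)
N(d1) = 0.97751443; N(d2) = 0.97440743
C = 8.8200 * 0.99029738 * 0.97751443 - 7.8500 * 0.99800200 * 0.97440743 = 0.9042


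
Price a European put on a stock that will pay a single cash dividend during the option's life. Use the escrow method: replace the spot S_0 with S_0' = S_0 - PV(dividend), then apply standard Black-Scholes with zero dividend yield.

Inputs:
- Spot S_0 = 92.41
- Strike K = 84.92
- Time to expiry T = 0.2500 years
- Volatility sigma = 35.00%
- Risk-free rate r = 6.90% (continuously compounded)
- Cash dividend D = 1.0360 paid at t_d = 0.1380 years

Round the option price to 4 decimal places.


PV(D) = D * exp(-r * t_d) = 1.0360 * 0.99052319 = 1.02618203
S_0' = S_0 - PV(D) = 92.4100 - 1.02618203 = 91.38381797
d1 = (ln(S_0'/K) + (r + sigma^2/2)*T) / (sigma*sqrt(T)) = 0.60526446
d2 = d1 - sigma*sqrt(T) = 0.43026446
exp(-rT) = 0.98289793
N(-d1) = 0.27250165; N(-d2) = 0.33350164
P = K * exp(-rT) * N(-d2) - S_0' * N(-d1) = 84.9200 * 0.98289793 * 0.33350164 - 91.38381797 * 0.27250165 = 2.9344

Answer: Price = 2.9344


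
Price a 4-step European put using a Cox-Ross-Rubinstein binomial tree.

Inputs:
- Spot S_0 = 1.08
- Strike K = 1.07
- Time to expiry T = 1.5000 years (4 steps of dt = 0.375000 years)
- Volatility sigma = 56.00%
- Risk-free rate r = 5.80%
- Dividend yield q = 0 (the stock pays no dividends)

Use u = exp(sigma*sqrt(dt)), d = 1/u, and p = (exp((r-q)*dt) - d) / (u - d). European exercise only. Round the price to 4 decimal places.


dt = T/N = 0.375000
u = exp(sigma*sqrt(dt)) = 1.409068; d = 1/u = 0.709689
p = (exp((r-q)*dt) - d) / (u - d) = 0.446538
Discount per step: exp(-r*dt) = 0.978485
Stock lattice S(k, i) with i counting down-moves:
  k=0: S(0,0) = 1.0800
  k=1: S(1,0) = 1.5218; S(1,1) = 0.7665
  k=2: S(2,0) = 2.1443; S(2,1) = 1.0800; S(2,2) = 0.5440
  k=3: S(3,0) = 3.0215; S(3,1) = 1.5218; S(3,2) = 0.7665; S(3,3) = 0.3860
  k=4: S(4,0) = 4.2575; S(4,1) = 2.1443; S(4,2) = 1.0800; S(4,3) = 0.5440; S(4,4) = 0.2740
Terminal payoffs V(N, i) = max(K - S_T, 0):
  V(4,0) = 0.000000; V(4,1) = 0.000000; V(4,2) = 0.000000; V(4,3) = 0.526049; V(4,4) = 0.796035
Backward induction: V(k, i) = exp(-r*dt) * [p * V(k+1, i) + (1-p) * V(k+1, i+1)].
  V(3,0) = exp(-r*dt) * [p*0.000000 + (1-p)*0.000000] = 0.000000
  V(3,1) = exp(-r*dt) * [p*0.000000 + (1-p)*0.000000] = 0.000000
  V(3,2) = exp(-r*dt) * [p*0.000000 + (1-p)*0.526049] = 0.284884
  V(3,3) = exp(-r*dt) * [p*0.526049 + (1-p)*0.796035] = 0.660943
  V(2,0) = exp(-r*dt) * [p*0.000000 + (1-p)*0.000000] = 0.000000
  V(2,1) = exp(-r*dt) * [p*0.000000 + (1-p)*0.284884] = 0.154280
  V(2,2) = exp(-r*dt) * [p*0.284884 + (1-p)*0.660943] = 0.482411
  V(1,0) = exp(-r*dt) * [p*0.000000 + (1-p)*0.154280] = 0.083551
  V(1,1) = exp(-r*dt) * [p*0.154280 + (1-p)*0.482411] = 0.328661
  V(0,0) = exp(-r*dt) * [p*0.083551 + (1-p)*0.328661] = 0.214494

Answer: Price = V(0,0) = 0.2145


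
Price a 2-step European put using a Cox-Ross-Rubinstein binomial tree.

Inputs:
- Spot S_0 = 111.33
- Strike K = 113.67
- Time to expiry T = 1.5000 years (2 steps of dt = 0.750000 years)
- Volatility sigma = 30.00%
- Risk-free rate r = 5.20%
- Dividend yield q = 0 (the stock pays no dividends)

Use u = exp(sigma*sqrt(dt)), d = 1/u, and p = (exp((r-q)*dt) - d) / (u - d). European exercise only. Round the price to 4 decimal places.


dt = T/N = 0.750000
u = exp(sigma*sqrt(dt)) = 1.296681; d = 1/u = 0.771200
p = (exp((r-q)*dt) - d) / (u - d) = 0.511095
Discount per step: exp(-r*dt) = 0.961751
Stock lattice S(k, i) with i counting down-moves:
  k=0: S(0,0) = 111.3300
  k=1: S(1,0) = 144.3595; S(1,1) = 85.8577
  k=2: S(2,0) = 187.1881; S(2,1) = 111.3300; S(2,2) = 66.2134
Terminal payoffs V(N, i) = max(K - S_T, 0):
  V(2,0) = 0.000000; V(2,1) = 2.340000; V(2,2) = 47.456556
Backward induction: V(k, i) = exp(-r*dt) * [p * V(k+1, i) + (1-p) * V(k+1, i+1)].
  V(1,0) = exp(-r*dt) * [p*0.000000 + (1-p)*2.340000] = 1.100279
  V(1,1) = exp(-r*dt) * [p*2.340000 + (1-p)*47.456556] = 23.464514
  V(0,0) = exp(-r*dt) * [p*1.100279 + (1-p)*23.464514] = 11.573963

Answer: Price = V(0,0) = 11.5740


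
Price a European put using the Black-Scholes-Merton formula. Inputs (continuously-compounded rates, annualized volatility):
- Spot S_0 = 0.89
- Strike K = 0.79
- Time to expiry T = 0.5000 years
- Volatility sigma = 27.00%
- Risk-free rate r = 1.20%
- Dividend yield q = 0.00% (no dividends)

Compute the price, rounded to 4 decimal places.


d1 = (ln(S/K) + (r - q + 0.5*sigma^2) * T) / (sigma * sqrt(T)) = 0.75117534
d2 = d1 - sigma * sqrt(T) = 0.56025651
exp(-rT) = 0.99401796; exp(-qT) = 1.00000000
P = K * exp(-rT) * N(-d2) - S_0 * exp(-qT) * N(-d1)
N(-d1) = 0.22627357; N(-d2) = 0.28765224
P = 0.7900 * 0.99401796 * 0.28765224 - 0.8900 * 1.00000000 * 0.22627357 = 0.0245

Answer: Price = 0.0245


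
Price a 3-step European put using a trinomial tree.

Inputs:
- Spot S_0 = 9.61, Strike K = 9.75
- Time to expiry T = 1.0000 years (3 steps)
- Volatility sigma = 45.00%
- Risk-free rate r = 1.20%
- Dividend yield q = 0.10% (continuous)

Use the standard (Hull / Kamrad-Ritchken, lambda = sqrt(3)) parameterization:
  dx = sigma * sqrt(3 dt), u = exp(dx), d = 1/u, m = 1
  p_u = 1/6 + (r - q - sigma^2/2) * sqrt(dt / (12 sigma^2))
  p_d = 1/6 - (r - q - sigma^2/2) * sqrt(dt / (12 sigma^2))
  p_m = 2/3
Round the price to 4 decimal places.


Answer: Price = V(0,0) = 1.5876

Derivation:
dt = T/N = 0.333333; dx = sigma*sqrt(3*dt) = 0.450000
u = exp(dx) = 1.568312; d = 1/u = 0.637628
p_u = 0.133241, p_m = 0.666667, p_d = 0.200093
Discount per step: exp(-r*dt) = 0.996008
Stock lattice S(k, j) with j the centered position index:
  k=0: S(0,+0) = 9.6100
  k=1: S(1,-1) = 6.1276; S(1,+0) = 9.6100; S(1,+1) = 15.0715
  k=2: S(2,-2) = 3.9071; S(2,-1) = 6.1276; S(2,+0) = 9.6100; S(2,+1) = 15.0715; S(2,+2) = 23.6368
  k=3: S(3,-3) = 2.4913; S(3,-2) = 3.9071; S(3,-1) = 6.1276; S(3,+0) = 9.6100; S(3,+1) = 15.0715; S(3,+2) = 23.6368; S(3,+3) = 37.0699
Terminal payoffs V(N, j) = max(K - S_T, 0):
  V(3,-3) = 7.258701; V(3,-2) = 5.842866; V(3,-1) = 3.622393; V(3,+0) = 0.140000; V(3,+1) = 0.000000; V(3,+2) = 0.000000; V(3,+3) = 0.000000
Backward induction: V(k, j) = exp(-r*dt) * [p_u * V(k+1, j+1) + p_m * V(k+1, j) + p_d * V(k+1, j-1)]
  V(2,-2) = exp(-r*dt) * [p_u*3.622393 + p_m*5.842866 + p_d*7.258701] = 5.807032
  V(2,-1) = exp(-r*dt) * [p_u*0.140000 + p_m*3.622393 + p_d*5.842866] = 3.588315
  V(2,+0) = exp(-r*dt) * [p_u*0.000000 + p_m*0.140000 + p_d*3.622393] = 0.814881
  V(2,+1) = exp(-r*dt) * [p_u*0.000000 + p_m*0.000000 + p_d*0.140000] = 0.027901
  V(2,+2) = exp(-r*dt) * [p_u*0.000000 + p_m*0.000000 + p_d*0.000000] = 0.000000
  V(1,-1) = exp(-r*dt) * [p_u*0.814881 + p_m*3.588315 + p_d*5.807032] = 3.648108
  V(1,+0) = exp(-r*dt) * [p_u*0.027901 + p_m*0.814881 + p_d*3.588315] = 1.259917
  V(1,+1) = exp(-r*dt) * [p_u*0.000000 + p_m*0.027901 + p_d*0.814881] = 0.180927
  V(0,+0) = exp(-r*dt) * [p_u*0.180927 + p_m*1.259917 + p_d*3.648108] = 1.587648
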